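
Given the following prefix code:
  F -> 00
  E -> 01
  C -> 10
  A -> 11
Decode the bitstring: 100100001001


Decoding step by step:
Bits 10 -> C
Bits 01 -> E
Bits 00 -> F
Bits 00 -> F
Bits 10 -> C
Bits 01 -> E


Decoded message: CEFFCE


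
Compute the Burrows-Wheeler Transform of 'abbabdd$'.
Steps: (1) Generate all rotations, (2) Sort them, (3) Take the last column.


Rotations (sorted):
  0: $abbabdd -> last char: d
  1: abbabdd$ -> last char: $
  2: abdd$abb -> last char: b
  3: babdd$ab -> last char: b
  4: bbabdd$a -> last char: a
  5: bdd$abba -> last char: a
  6: d$abbabd -> last char: d
  7: dd$abbab -> last char: b


BWT = d$bbaadb


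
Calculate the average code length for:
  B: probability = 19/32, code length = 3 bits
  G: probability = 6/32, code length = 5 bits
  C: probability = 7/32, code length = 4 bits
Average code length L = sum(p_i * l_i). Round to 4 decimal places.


Weighted contributions p_i * l_i:
  B: (19/32) * 3 = 57/32
  G: (6/32) * 5 = 30/32
  C: (7/32) * 4 = 28/32
Sum = (57 + 30 + 28)/32 = 115/32

L = 115/32 = 3.5938 bits/symbol


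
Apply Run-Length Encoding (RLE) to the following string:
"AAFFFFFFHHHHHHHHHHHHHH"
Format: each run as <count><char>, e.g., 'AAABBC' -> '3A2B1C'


Scanning runs left to right:
  i=0: run of 'A' x 2 -> '2A'
  i=2: run of 'F' x 6 -> '6F'
  i=8: run of 'H' x 14 -> '14H'

RLE = 2A6F14H


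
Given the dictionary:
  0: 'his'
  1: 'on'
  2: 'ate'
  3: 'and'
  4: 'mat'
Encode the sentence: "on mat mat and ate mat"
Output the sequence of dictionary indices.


Look up each word in the dictionary:
  'on' -> 1
  'mat' -> 4
  'mat' -> 4
  'and' -> 3
  'ate' -> 2
  'mat' -> 4

Encoded: [1, 4, 4, 3, 2, 4]


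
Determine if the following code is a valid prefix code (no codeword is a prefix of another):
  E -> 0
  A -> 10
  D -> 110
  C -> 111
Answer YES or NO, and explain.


Checking each pair (does one codeword prefix another?):
  E='0' vs A='10': no prefix
  E='0' vs D='110': no prefix
  E='0' vs C='111': no prefix
  A='10' vs E='0': no prefix
  A='10' vs D='110': no prefix
  A='10' vs C='111': no prefix
  D='110' vs E='0': no prefix
  D='110' vs A='10': no prefix
  D='110' vs C='111': no prefix
  C='111' vs E='0': no prefix
  C='111' vs A='10': no prefix
  C='111' vs D='110': no prefix
No violation found over all pairs.

YES -- this is a valid prefix code. No codeword is a prefix of any other codeword.


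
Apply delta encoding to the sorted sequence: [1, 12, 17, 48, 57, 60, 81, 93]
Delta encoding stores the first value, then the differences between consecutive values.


First value: 1
Deltas:
  12 - 1 = 11
  17 - 12 = 5
  48 - 17 = 31
  57 - 48 = 9
  60 - 57 = 3
  81 - 60 = 21
  93 - 81 = 12


Delta encoded: [1, 11, 5, 31, 9, 3, 21, 12]


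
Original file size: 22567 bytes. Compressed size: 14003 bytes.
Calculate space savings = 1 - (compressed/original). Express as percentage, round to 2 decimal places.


ratio = compressed/original = 14003/22567 = 0.620508
savings = 1 - ratio = 1 - 0.620508 = 0.379492
as a percentage: 0.379492 * 100 = 37.95%

Space savings = 1 - 14003/22567 = 37.95%


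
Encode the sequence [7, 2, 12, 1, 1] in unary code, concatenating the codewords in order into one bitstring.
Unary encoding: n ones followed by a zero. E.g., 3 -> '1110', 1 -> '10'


Encode each number as n ones followed by a terminating 0:
  7 -> 11111110 (8 bits)
  2 -> 110 (3 bits)
  12 -> 1111111111110 (13 bits)
  1 -> 10 (2 bits)
  1 -> 10 (2 bits)
Total length = 8 + 3 + 13 + 2 + 2 = 28 bits.

Unary([7, 2, 12, 1, 1]) = 1111111011011111111111101010 (28 bits)


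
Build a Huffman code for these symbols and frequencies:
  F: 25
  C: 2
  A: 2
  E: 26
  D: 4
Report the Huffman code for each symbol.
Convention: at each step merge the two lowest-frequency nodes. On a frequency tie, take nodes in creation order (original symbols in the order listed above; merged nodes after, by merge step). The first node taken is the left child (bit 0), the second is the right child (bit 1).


Huffman tree construction:
Step 1: Merge C(2) + A(2) = 4
Step 2: Merge D(4) + (C+A)(4) = 8
Step 3: Merge (D+(C+A))(8) + F(25) = 33
Step 4: Merge E(26) + ((D+(C+A))+F)(33) = 59
Read each symbol's code off the tree from the root (left child = 0, right child = 1).

Codes:
  F: 11 (length 2)
  C: 1010 (length 4)
  A: 1011 (length 4)
  E: 0 (length 1)
  D: 100 (length 3)
Average code length: 104/59 = 1.7627 bits/symbol


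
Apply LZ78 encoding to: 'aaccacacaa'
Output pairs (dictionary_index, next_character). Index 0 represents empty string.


LZ78 encoding steps:
Dictionary: {0: ''}
Step 1: w='' (idx 0), next='a' -> output (0, 'a'), add 'a' as idx 1
Step 2: w='a' (idx 1), next='c' -> output (1, 'c'), add 'ac' as idx 2
Step 3: w='' (idx 0), next='c' -> output (0, 'c'), add 'c' as idx 3
Step 4: w='ac' (idx 2), next='a' -> output (2, 'a'), add 'aca' as idx 4
Step 5: w='c' (idx 3), next='a' -> output (3, 'a'), add 'ca' as idx 5
Step 6: w='a' (idx 1), end of input -> output (1, '')


Encoded: [(0, 'a'), (1, 'c'), (0, 'c'), (2, 'a'), (3, 'a'), (1, '')]


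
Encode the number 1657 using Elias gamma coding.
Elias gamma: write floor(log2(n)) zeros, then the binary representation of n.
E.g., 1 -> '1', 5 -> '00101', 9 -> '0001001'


num_bits = floor(log2(1657)) + 1 = 11
leading_zeros = num_bits - 1 = 10
binary(1657) = 11001111001

Elias gamma(1657) = '0000000000' + '11001111001' = 000000000011001111001 (21 bits)


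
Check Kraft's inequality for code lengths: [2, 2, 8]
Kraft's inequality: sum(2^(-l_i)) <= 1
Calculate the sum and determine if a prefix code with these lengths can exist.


Sum = 2^(-2) + 2^(-2) + 2^(-8)
    = 0.25 + 0.25 + 0.00390625
    = 129/256 = 0.50390625
Since 0.50390625 <= 1, Kraft's inequality IS satisfied.
A prefix code with these lengths CAN exist.

Kraft sum = 0.50390625. Satisfied.


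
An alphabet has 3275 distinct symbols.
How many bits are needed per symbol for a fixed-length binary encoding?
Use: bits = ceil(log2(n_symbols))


log2(3275) = 11.6773
Bracket: 2^11 = 2048 < 3275 <= 2^12 = 4096
So ceil(log2(3275)) = 12

bits = ceil(log2(3275)) = ceil(11.6773) = 12 bits


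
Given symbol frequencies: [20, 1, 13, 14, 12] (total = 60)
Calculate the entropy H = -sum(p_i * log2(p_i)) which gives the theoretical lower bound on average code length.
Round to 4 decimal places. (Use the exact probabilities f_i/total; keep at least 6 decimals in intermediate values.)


Per-symbol terms -p_i * log2(p_i) with p_i = f_i/60:
  p = 20/60 = 0.333333: log2(p) = -1.584963, -p*log2(p) = 0.528321
  p = 1/60 = 0.016667: log2(p) = -5.906891, -p*log2(p) = 0.098448
  p = 13/60 = 0.216667: log2(p) = -2.206451, -p*log2(p) = 0.478064
  p = 14/60 = 0.233333: log2(p) = -2.099536, -p*log2(p) = 0.489892
  p = 12/60 = 0.200000: log2(p) = -2.321928, -p*log2(p) = 0.464386
H = 0.528321 + 0.098448 + 0.478064 + 0.489892 + 0.464386 = 2.059111

H = 2.0591 bits/symbol


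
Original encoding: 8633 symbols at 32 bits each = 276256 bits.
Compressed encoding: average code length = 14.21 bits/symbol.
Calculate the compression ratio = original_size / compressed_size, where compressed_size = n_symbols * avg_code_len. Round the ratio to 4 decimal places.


original_size = n_symbols * orig_bits = 8633 * 32 = 276256 bits
compressed_size = n_symbols * avg_code_len = 8633 * 14.21 = 122674.93 bits
ratio = original_size / compressed_size = 276256 / 122674.93 = 2.2519

Compression ratio = 2.2519


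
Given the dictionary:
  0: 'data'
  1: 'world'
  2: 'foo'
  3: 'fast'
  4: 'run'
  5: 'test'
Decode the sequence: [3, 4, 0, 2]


Look up each index in the dictionary:
  3 -> 'fast'
  4 -> 'run'
  0 -> 'data'
  2 -> 'foo'

Decoded: "fast run data foo"


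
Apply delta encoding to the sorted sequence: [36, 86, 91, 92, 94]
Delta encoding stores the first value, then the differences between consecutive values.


First value: 36
Deltas:
  86 - 36 = 50
  91 - 86 = 5
  92 - 91 = 1
  94 - 92 = 2


Delta encoded: [36, 50, 5, 1, 2]


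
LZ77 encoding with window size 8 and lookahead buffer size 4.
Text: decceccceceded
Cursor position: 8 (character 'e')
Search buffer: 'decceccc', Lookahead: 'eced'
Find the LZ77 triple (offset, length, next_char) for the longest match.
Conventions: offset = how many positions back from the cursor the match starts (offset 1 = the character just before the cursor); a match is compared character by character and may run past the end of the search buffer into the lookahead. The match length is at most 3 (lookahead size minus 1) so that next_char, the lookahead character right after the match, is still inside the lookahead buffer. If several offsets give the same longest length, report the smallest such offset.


Try each offset into the search buffer:
  offset=1 (pos 7, char 'c'): match length 0
  offset=2 (pos 6, char 'c'): match length 0
  offset=3 (pos 5, char 'c'): match length 0
  offset=4 (pos 4, char 'e'): match length 2
  offset=5 (pos 3, char 'c'): match length 0
  offset=6 (pos 2, char 'c'): match length 0
  offset=7 (pos 1, char 'e'): match length 2
  offset=8 (pos 0, char 'd'): match length 0
Longest match has length 2, found at offsets 4, 7; take the smallest, offset 4.
next_char = character at position 8 + 2 = 10 -> 'e'

Best match: offset=4, length=2 (matching 'ec' starting at position 4)
LZ77 triple: (4, 2, 'e')


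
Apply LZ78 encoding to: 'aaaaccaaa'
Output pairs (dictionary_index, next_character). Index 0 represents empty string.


LZ78 encoding steps:
Dictionary: {0: ''}
Step 1: w='' (idx 0), next='a' -> output (0, 'a'), add 'a' as idx 1
Step 2: w='a' (idx 1), next='a' -> output (1, 'a'), add 'aa' as idx 2
Step 3: w='a' (idx 1), next='c' -> output (1, 'c'), add 'ac' as idx 3
Step 4: w='' (idx 0), next='c' -> output (0, 'c'), add 'c' as idx 4
Step 5: w='aa' (idx 2), next='a' -> output (2, 'a'), add 'aaa' as idx 5


Encoded: [(0, 'a'), (1, 'a'), (1, 'c'), (0, 'c'), (2, 'a')]


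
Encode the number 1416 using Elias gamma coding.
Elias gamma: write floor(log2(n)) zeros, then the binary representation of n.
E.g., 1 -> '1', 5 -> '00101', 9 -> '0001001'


num_bits = floor(log2(1416)) + 1 = 11
leading_zeros = num_bits - 1 = 10
binary(1416) = 10110001000

Elias gamma(1416) = '0000000000' + '10110001000' = 000000000010110001000 (21 bits)


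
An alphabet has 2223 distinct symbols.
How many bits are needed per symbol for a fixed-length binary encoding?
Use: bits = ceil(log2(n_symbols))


log2(2223) = 11.1183
Bracket: 2^11 = 2048 < 2223 <= 2^12 = 4096
So ceil(log2(2223)) = 12

bits = ceil(log2(2223)) = ceil(11.1183) = 12 bits


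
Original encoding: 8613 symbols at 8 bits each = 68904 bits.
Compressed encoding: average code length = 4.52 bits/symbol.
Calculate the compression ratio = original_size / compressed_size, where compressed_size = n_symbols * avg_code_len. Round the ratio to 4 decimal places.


original_size = n_symbols * orig_bits = 8613 * 8 = 68904 bits
compressed_size = n_symbols * avg_code_len = 8613 * 4.52 = 38930.76 bits
ratio = original_size / compressed_size = 68904 / 38930.76 = 1.7699

Compression ratio = 1.7699


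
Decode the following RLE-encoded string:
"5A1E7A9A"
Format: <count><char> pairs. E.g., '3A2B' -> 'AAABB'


Expanding each <count><char> pair:
  5A -> 'AAAAA'
  1E -> 'E'
  7A -> 'AAAAAAA'
  9A -> 'AAAAAAAAA'

Decoded = AAAAAEAAAAAAAAAAAAAAAA


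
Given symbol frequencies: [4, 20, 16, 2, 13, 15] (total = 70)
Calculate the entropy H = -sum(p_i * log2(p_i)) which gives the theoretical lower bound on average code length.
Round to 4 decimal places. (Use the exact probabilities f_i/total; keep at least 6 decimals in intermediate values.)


Per-symbol terms -p_i * log2(p_i) with p_i = f_i/70:
  p = 4/70 = 0.057143: log2(p) = -4.129283, -p*log2(p) = 0.235959
  p = 20/70 = 0.285714: log2(p) = -1.807355, -p*log2(p) = 0.516387
  p = 16/70 = 0.228571: log2(p) = -2.129283, -p*log2(p) = 0.486693
  p = 2/70 = 0.028571: log2(p) = -5.129283, -p*log2(p) = 0.146551
  p = 13/70 = 0.185714: log2(p) = -2.428843, -p*log2(p) = 0.451071
  p = 15/70 = 0.214286: log2(p) = -2.222392, -p*log2(p) = 0.476227
H = 0.235959 + 0.516387 + 0.486693 + 0.146551 + 0.451071 + 0.476227 = 2.312888

H = 2.3129 bits/symbol


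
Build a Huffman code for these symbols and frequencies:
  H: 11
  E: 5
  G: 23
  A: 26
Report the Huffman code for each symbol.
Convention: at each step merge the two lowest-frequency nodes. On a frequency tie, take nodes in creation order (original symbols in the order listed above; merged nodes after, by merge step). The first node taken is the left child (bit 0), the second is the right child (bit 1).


Huffman tree construction:
Step 1: Merge E(5) + H(11) = 16
Step 2: Merge (E+H)(16) + G(23) = 39
Step 3: Merge A(26) + ((E+H)+G)(39) = 65
Read each symbol's code off the tree from the root (left child = 0, right child = 1).

Codes:
  H: 101 (length 3)
  E: 100 (length 3)
  G: 11 (length 2)
  A: 0 (length 1)
Average code length: 120/65 = 1.8462 bits/symbol


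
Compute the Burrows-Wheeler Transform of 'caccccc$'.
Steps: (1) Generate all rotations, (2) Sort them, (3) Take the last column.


Rotations (sorted):
  0: $caccccc -> last char: c
  1: accccc$c -> last char: c
  2: c$cacccc -> last char: c
  3: caccccc$ -> last char: $
  4: cc$caccc -> last char: c
  5: ccc$cacc -> last char: c
  6: cccc$cac -> last char: c
  7: ccccc$ca -> last char: a


BWT = ccc$ccca


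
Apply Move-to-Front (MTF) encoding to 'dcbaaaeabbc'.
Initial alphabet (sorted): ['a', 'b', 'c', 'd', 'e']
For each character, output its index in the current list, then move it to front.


MTF encoding:
'd': index 3 in ['a', 'b', 'c', 'd', 'e'] -> ['d', 'a', 'b', 'c', 'e']
'c': index 3 in ['d', 'a', 'b', 'c', 'e'] -> ['c', 'd', 'a', 'b', 'e']
'b': index 3 in ['c', 'd', 'a', 'b', 'e'] -> ['b', 'c', 'd', 'a', 'e']
'a': index 3 in ['b', 'c', 'd', 'a', 'e'] -> ['a', 'b', 'c', 'd', 'e']
'a': index 0 in ['a', 'b', 'c', 'd', 'e'] -> ['a', 'b', 'c', 'd', 'e']
'a': index 0 in ['a', 'b', 'c', 'd', 'e'] -> ['a', 'b', 'c', 'd', 'e']
'e': index 4 in ['a', 'b', 'c', 'd', 'e'] -> ['e', 'a', 'b', 'c', 'd']
'a': index 1 in ['e', 'a', 'b', 'c', 'd'] -> ['a', 'e', 'b', 'c', 'd']
'b': index 2 in ['a', 'e', 'b', 'c', 'd'] -> ['b', 'a', 'e', 'c', 'd']
'b': index 0 in ['b', 'a', 'e', 'c', 'd'] -> ['b', 'a', 'e', 'c', 'd']
'c': index 3 in ['b', 'a', 'e', 'c', 'd'] -> ['c', 'b', 'a', 'e', 'd']


Output: [3, 3, 3, 3, 0, 0, 4, 1, 2, 0, 3]


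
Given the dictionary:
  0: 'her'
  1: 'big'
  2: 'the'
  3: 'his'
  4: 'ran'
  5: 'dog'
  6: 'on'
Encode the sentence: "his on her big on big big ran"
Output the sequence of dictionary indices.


Look up each word in the dictionary:
  'his' -> 3
  'on' -> 6
  'her' -> 0
  'big' -> 1
  'on' -> 6
  'big' -> 1
  'big' -> 1
  'ran' -> 4

Encoded: [3, 6, 0, 1, 6, 1, 1, 4]


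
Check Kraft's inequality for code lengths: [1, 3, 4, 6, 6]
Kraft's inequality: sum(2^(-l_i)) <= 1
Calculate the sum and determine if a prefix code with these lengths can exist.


Sum = 2^(-1) + 2^(-3) + 2^(-4) + 2^(-6) + 2^(-6)
    = 0.5 + 0.125 + 0.0625 + 0.015625 + 0.015625
    = 46/64 = 0.71875
Since 0.71875 <= 1, Kraft's inequality IS satisfied.
A prefix code with these lengths CAN exist.

Kraft sum = 0.71875. Satisfied.


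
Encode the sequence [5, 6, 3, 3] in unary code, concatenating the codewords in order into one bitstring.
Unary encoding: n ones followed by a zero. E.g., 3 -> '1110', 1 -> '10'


Encode each number as n ones followed by a terminating 0:
  5 -> 111110 (6 bits)
  6 -> 1111110 (7 bits)
  3 -> 1110 (4 bits)
  3 -> 1110 (4 bits)
Total length = 6 + 7 + 4 + 4 = 21 bits.

Unary([5, 6, 3, 3]) = 111110111111011101110 (21 bits)


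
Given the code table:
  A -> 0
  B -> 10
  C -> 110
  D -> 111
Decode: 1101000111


Decoding:
110 -> C
10 -> B
0 -> A
0 -> A
111 -> D


Result: CBAAD


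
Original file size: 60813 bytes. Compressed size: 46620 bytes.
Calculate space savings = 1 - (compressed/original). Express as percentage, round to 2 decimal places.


ratio = compressed/original = 46620/60813 = 0.766612
savings = 1 - ratio = 1 - 0.766612 = 0.233388
as a percentage: 0.233388 * 100 = 23.34%

Space savings = 1 - 46620/60813 = 23.34%


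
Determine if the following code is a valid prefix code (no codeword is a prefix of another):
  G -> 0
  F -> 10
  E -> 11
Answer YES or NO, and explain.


Checking each pair (does one codeword prefix another?):
  G='0' vs F='10': no prefix
  G='0' vs E='11': no prefix
  F='10' vs G='0': no prefix
  F='10' vs E='11': no prefix
  E='11' vs G='0': no prefix
  E='11' vs F='10': no prefix
No violation found over all pairs.

YES -- this is a valid prefix code. No codeword is a prefix of any other codeword.


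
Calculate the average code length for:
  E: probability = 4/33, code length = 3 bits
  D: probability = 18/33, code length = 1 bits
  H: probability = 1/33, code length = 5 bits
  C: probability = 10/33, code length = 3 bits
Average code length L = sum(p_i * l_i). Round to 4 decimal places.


Weighted contributions p_i * l_i:
  E: (4/33) * 3 = 12/33
  D: (18/33) * 1 = 18/33
  H: (1/33) * 5 = 5/33
  C: (10/33) * 3 = 30/33
Sum = (12 + 18 + 5 + 30)/33 = 65/33

L = 65/33 = 1.9697 bits/symbol


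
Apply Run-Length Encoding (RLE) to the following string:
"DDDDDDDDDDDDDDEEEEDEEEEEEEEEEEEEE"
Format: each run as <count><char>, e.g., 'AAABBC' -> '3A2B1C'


Scanning runs left to right:
  i=0: run of 'D' x 14 -> '14D'
  i=14: run of 'E' x 4 -> '4E'
  i=18: run of 'D' x 1 -> '1D'
  i=19: run of 'E' x 14 -> '14E'

RLE = 14D4E1D14E


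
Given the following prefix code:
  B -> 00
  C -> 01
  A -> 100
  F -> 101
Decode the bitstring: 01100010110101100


Decoding step by step:
Bits 01 -> C
Bits 100 -> A
Bits 01 -> C
Bits 01 -> C
Bits 101 -> F
Bits 01 -> C
Bits 100 -> A


Decoded message: CACCFCA


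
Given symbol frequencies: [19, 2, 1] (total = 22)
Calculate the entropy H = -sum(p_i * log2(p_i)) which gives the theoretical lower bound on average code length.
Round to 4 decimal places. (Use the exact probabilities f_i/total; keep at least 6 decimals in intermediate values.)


Per-symbol terms -p_i * log2(p_i) with p_i = f_i/22:
  p = 19/22 = 0.863636: log2(p) = -0.211504, -p*log2(p) = 0.182663
  p = 2/22 = 0.090909: log2(p) = -3.459432, -p*log2(p) = 0.314494
  p = 1/22 = 0.045455: log2(p) = -4.459432, -p*log2(p) = 0.202701
H = 0.182663 + 0.314494 + 0.202701 = 0.699858

H = 0.6999 bits/symbol


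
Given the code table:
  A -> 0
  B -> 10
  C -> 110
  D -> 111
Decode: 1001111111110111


Decoding:
10 -> B
0 -> A
111 -> D
111 -> D
111 -> D
0 -> A
111 -> D


Result: BADDDAD


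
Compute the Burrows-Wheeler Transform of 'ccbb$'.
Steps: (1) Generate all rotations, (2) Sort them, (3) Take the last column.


Rotations (sorted):
  0: $ccbb -> last char: b
  1: b$ccb -> last char: b
  2: bb$cc -> last char: c
  3: cbb$c -> last char: c
  4: ccbb$ -> last char: $


BWT = bbcc$


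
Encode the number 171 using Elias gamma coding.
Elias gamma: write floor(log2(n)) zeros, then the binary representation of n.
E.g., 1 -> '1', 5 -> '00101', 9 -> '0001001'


num_bits = floor(log2(171)) + 1 = 8
leading_zeros = num_bits - 1 = 7
binary(171) = 10101011

Elias gamma(171) = '0000000' + '10101011' = 000000010101011 (15 bits)


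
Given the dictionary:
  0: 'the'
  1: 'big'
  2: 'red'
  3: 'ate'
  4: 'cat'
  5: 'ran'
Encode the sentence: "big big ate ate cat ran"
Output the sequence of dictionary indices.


Look up each word in the dictionary:
  'big' -> 1
  'big' -> 1
  'ate' -> 3
  'ate' -> 3
  'cat' -> 4
  'ran' -> 5

Encoded: [1, 1, 3, 3, 4, 5]


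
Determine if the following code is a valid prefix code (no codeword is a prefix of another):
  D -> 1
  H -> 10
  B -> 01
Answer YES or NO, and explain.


Checking each pair (does one codeword prefix another?):
  D='1' vs H='10': prefix -- VIOLATION

NO -- this is NOT a valid prefix code. D (1) is a prefix of H (10).


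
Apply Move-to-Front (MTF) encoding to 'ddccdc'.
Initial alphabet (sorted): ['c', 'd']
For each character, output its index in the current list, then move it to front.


MTF encoding:
'd': index 1 in ['c', 'd'] -> ['d', 'c']
'd': index 0 in ['d', 'c'] -> ['d', 'c']
'c': index 1 in ['d', 'c'] -> ['c', 'd']
'c': index 0 in ['c', 'd'] -> ['c', 'd']
'd': index 1 in ['c', 'd'] -> ['d', 'c']
'c': index 1 in ['d', 'c'] -> ['c', 'd']


Output: [1, 0, 1, 0, 1, 1]


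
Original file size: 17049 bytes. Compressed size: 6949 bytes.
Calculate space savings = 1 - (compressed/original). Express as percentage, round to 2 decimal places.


ratio = compressed/original = 6949/17049 = 0.40759
savings = 1 - ratio = 1 - 0.40759 = 0.59241
as a percentage: 0.59241 * 100 = 59.24%

Space savings = 1 - 6949/17049 = 59.24%


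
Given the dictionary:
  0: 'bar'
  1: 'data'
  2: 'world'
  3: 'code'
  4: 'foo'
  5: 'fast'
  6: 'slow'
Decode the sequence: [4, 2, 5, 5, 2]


Look up each index in the dictionary:
  4 -> 'foo'
  2 -> 'world'
  5 -> 'fast'
  5 -> 'fast'
  2 -> 'world'

Decoded: "foo world fast fast world"


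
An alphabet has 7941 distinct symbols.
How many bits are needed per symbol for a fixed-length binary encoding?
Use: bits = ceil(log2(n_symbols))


log2(7941) = 12.9551
Bracket: 2^12 = 4096 < 7941 <= 2^13 = 8192
So ceil(log2(7941)) = 13

bits = ceil(log2(7941)) = ceil(12.9551) = 13 bits


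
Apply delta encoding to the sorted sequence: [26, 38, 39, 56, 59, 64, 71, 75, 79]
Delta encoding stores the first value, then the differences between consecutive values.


First value: 26
Deltas:
  38 - 26 = 12
  39 - 38 = 1
  56 - 39 = 17
  59 - 56 = 3
  64 - 59 = 5
  71 - 64 = 7
  75 - 71 = 4
  79 - 75 = 4


Delta encoded: [26, 12, 1, 17, 3, 5, 7, 4, 4]


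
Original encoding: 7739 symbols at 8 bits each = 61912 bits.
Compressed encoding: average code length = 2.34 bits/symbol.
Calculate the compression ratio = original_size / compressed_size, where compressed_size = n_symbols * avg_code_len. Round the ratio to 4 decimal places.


original_size = n_symbols * orig_bits = 7739 * 8 = 61912 bits
compressed_size = n_symbols * avg_code_len = 7739 * 2.34 = 18109.26 bits
ratio = original_size / compressed_size = 61912 / 18109.26 = 3.4188

Compression ratio = 3.4188


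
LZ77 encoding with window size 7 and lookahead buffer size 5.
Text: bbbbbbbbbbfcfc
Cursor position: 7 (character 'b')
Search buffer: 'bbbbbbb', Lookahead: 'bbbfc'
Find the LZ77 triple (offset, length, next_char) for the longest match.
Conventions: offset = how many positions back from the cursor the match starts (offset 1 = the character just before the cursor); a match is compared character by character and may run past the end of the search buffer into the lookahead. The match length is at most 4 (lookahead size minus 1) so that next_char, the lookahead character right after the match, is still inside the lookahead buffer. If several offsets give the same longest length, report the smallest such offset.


Try each offset into the search buffer:
  offset=1 (pos 6, char 'b'): match length 3
  offset=2 (pos 5, char 'b'): match length 3
  offset=3 (pos 4, char 'b'): match length 3
  offset=4 (pos 3, char 'b'): match length 3
  offset=5 (pos 2, char 'b'): match length 3
  offset=6 (pos 1, char 'b'): match length 3
  offset=7 (pos 0, char 'b'): match length 3
Longest match has length 3, found at offsets 1, 2, 3, 4, 5, 6, 7; take the smallest, offset 1.
next_char = character at position 7 + 3 = 10 -> 'f'

Best match: offset=1, length=3 (matching 'bbb' starting at position 6)
LZ77 triple: (1, 3, 'f')


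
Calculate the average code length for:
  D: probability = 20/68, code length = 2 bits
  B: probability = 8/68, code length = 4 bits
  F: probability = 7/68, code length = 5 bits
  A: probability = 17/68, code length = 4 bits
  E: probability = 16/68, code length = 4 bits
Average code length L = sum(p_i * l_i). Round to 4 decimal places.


Weighted contributions p_i * l_i:
  D: (20/68) * 2 = 40/68
  B: (8/68) * 4 = 32/68
  F: (7/68) * 5 = 35/68
  A: (17/68) * 4 = 68/68
  E: (16/68) * 4 = 64/68
Sum = (40 + 32 + 35 + 68 + 64)/68 = 239/68

L = 239/68 = 3.5147 bits/symbol


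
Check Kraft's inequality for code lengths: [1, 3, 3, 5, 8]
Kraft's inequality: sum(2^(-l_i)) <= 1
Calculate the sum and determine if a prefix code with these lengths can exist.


Sum = 2^(-1) + 2^(-3) + 2^(-3) + 2^(-5) + 2^(-8)
    = 0.5 + 0.125 + 0.125 + 0.03125 + 0.00390625
    = 201/256 = 0.78515625
Since 0.78515625 <= 1, Kraft's inequality IS satisfied.
A prefix code with these lengths CAN exist.

Kraft sum = 0.78515625. Satisfied.


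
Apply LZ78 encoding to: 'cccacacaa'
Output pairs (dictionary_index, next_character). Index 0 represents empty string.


LZ78 encoding steps:
Dictionary: {0: ''}
Step 1: w='' (idx 0), next='c' -> output (0, 'c'), add 'c' as idx 1
Step 2: w='c' (idx 1), next='c' -> output (1, 'c'), add 'cc' as idx 2
Step 3: w='' (idx 0), next='a' -> output (0, 'a'), add 'a' as idx 3
Step 4: w='c' (idx 1), next='a' -> output (1, 'a'), add 'ca' as idx 4
Step 5: w='ca' (idx 4), next='a' -> output (4, 'a'), add 'caa' as idx 5


Encoded: [(0, 'c'), (1, 'c'), (0, 'a'), (1, 'a'), (4, 'a')]


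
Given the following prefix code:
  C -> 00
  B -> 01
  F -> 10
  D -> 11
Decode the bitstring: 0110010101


Decoding step by step:
Bits 01 -> B
Bits 10 -> F
Bits 01 -> B
Bits 01 -> B
Bits 01 -> B


Decoded message: BFBBB


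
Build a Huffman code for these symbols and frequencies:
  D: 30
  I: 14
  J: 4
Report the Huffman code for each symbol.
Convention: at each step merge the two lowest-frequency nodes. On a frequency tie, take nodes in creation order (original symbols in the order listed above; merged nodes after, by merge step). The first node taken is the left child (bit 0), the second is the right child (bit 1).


Huffman tree construction:
Step 1: Merge J(4) + I(14) = 18
Step 2: Merge (J+I)(18) + D(30) = 48
Read each symbol's code off the tree from the root (left child = 0, right child = 1).

Codes:
  D: 1 (length 1)
  I: 01 (length 2)
  J: 00 (length 2)
Average code length: 66/48 = 1.3750 bits/symbol


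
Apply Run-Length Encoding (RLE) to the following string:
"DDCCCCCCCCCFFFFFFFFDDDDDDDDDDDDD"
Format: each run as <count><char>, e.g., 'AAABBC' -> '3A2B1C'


Scanning runs left to right:
  i=0: run of 'D' x 2 -> '2D'
  i=2: run of 'C' x 9 -> '9C'
  i=11: run of 'F' x 8 -> '8F'
  i=19: run of 'D' x 13 -> '13D'

RLE = 2D9C8F13D


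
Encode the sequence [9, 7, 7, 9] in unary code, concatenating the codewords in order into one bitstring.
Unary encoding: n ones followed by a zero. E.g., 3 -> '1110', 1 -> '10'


Encode each number as n ones followed by a terminating 0:
  9 -> 1111111110 (10 bits)
  7 -> 11111110 (8 bits)
  7 -> 11111110 (8 bits)
  9 -> 1111111110 (10 bits)
Total length = 10 + 8 + 8 + 10 = 36 bits.

Unary([9, 7, 7, 9]) = 111111111011111110111111101111111110 (36 bits)


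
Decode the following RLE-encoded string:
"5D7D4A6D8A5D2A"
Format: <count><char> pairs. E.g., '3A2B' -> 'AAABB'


Expanding each <count><char> pair:
  5D -> 'DDDDD'
  7D -> 'DDDDDDD'
  4A -> 'AAAA'
  6D -> 'DDDDDD'
  8A -> 'AAAAAAAA'
  5D -> 'DDDDD'
  2A -> 'AA'

Decoded = DDDDDDDDDDDDAAAADDDDDDAAAAAAAADDDDDAA


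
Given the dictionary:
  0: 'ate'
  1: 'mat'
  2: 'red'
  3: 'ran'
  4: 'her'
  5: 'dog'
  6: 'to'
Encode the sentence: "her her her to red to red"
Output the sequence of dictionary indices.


Look up each word in the dictionary:
  'her' -> 4
  'her' -> 4
  'her' -> 4
  'to' -> 6
  'red' -> 2
  'to' -> 6
  'red' -> 2

Encoded: [4, 4, 4, 6, 2, 6, 2]


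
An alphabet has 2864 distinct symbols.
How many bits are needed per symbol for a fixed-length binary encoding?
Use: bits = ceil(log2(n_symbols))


log2(2864) = 11.4838
Bracket: 2^11 = 2048 < 2864 <= 2^12 = 4096
So ceil(log2(2864)) = 12

bits = ceil(log2(2864)) = ceil(11.4838) = 12 bits


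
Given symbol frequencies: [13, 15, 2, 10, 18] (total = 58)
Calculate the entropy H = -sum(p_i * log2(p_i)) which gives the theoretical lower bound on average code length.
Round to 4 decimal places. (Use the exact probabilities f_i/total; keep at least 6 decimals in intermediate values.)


Per-symbol terms -p_i * log2(p_i) with p_i = f_i/58:
  p = 13/58 = 0.224138: log2(p) = -2.157541, -p*log2(p) = 0.483587
  p = 15/58 = 0.258621: log2(p) = -1.951090, -p*log2(p) = 0.504592
  p = 2/58 = 0.034483: log2(p) = -4.857981, -p*log2(p) = 0.167517
  p = 10/58 = 0.172414: log2(p) = -2.536053, -p*log2(p) = 0.437251
  p = 18/58 = 0.310345: log2(p) = -1.688056, -p*log2(p) = 0.523879
H = 0.483587 + 0.504592 + 0.167517 + 0.437251 + 0.523879 = 2.116826

H = 2.1168 bits/symbol


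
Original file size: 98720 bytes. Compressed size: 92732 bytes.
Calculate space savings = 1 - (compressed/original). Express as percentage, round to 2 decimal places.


ratio = compressed/original = 92732/98720 = 0.939344
savings = 1 - ratio = 1 - 0.939344 = 0.060656
as a percentage: 0.060656 * 100 = 6.07%

Space savings = 1 - 92732/98720 = 6.07%


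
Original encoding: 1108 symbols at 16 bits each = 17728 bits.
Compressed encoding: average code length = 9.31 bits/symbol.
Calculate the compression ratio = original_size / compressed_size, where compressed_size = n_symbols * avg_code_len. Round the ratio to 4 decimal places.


original_size = n_symbols * orig_bits = 1108 * 16 = 17728 bits
compressed_size = n_symbols * avg_code_len = 1108 * 9.31 = 10315.48 bits
ratio = original_size / compressed_size = 17728 / 10315.48 = 1.7186

Compression ratio = 1.7186


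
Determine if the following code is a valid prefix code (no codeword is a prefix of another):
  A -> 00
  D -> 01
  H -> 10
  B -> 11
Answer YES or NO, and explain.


Checking each pair (does one codeword prefix another?):
  A='00' vs D='01': no prefix
  A='00' vs H='10': no prefix
  A='00' vs B='11': no prefix
  D='01' vs A='00': no prefix
  D='01' vs H='10': no prefix
  D='01' vs B='11': no prefix
  H='10' vs A='00': no prefix
  H='10' vs D='01': no prefix
  H='10' vs B='11': no prefix
  B='11' vs A='00': no prefix
  B='11' vs D='01': no prefix
  B='11' vs H='10': no prefix
No violation found over all pairs.

YES -- this is a valid prefix code. No codeword is a prefix of any other codeword.


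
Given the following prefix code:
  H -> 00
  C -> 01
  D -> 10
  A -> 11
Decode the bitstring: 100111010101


Decoding step by step:
Bits 10 -> D
Bits 01 -> C
Bits 11 -> A
Bits 01 -> C
Bits 01 -> C
Bits 01 -> C


Decoded message: DCACCC


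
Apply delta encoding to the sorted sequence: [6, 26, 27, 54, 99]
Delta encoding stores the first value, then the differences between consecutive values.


First value: 6
Deltas:
  26 - 6 = 20
  27 - 26 = 1
  54 - 27 = 27
  99 - 54 = 45


Delta encoded: [6, 20, 1, 27, 45]


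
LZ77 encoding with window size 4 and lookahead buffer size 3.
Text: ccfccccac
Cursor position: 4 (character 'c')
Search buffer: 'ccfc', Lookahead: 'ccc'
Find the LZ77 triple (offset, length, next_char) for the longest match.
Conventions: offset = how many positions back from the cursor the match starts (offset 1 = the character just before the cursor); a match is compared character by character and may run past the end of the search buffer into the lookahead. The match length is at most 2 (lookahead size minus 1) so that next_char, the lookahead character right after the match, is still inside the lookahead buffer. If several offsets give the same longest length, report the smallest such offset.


Try each offset into the search buffer:
  offset=1 (pos 3, char 'c'): match length 2
  offset=2 (pos 2, char 'f'): match length 0
  offset=3 (pos 1, char 'c'): match length 1
  offset=4 (pos 0, char 'c'): match length 2
Longest match has length 2, found at offsets 1, 4; take the smallest, offset 1.
next_char = character at position 4 + 2 = 6 -> 'c'

Best match: offset=1, length=2 (matching 'cc' starting at position 3)
LZ77 triple: (1, 2, 'c')


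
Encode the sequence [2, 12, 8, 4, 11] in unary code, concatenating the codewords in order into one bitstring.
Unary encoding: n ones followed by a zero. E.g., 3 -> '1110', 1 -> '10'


Encode each number as n ones followed by a terminating 0:
  2 -> 110 (3 bits)
  12 -> 1111111111110 (13 bits)
  8 -> 111111110 (9 bits)
  4 -> 11110 (5 bits)
  11 -> 111111111110 (12 bits)
Total length = 3 + 13 + 9 + 5 + 12 = 42 bits.

Unary([2, 12, 8, 4, 11]) = 110111111111111011111111011110111111111110 (42 bits)


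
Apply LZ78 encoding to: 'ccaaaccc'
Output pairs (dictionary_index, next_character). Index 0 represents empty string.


LZ78 encoding steps:
Dictionary: {0: ''}
Step 1: w='' (idx 0), next='c' -> output (0, 'c'), add 'c' as idx 1
Step 2: w='c' (idx 1), next='a' -> output (1, 'a'), add 'ca' as idx 2
Step 3: w='' (idx 0), next='a' -> output (0, 'a'), add 'a' as idx 3
Step 4: w='a' (idx 3), next='c' -> output (3, 'c'), add 'ac' as idx 4
Step 5: w='c' (idx 1), next='c' -> output (1, 'c'), add 'cc' as idx 5


Encoded: [(0, 'c'), (1, 'a'), (0, 'a'), (3, 'c'), (1, 'c')]


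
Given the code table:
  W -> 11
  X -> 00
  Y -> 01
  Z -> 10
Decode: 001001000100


Decoding:
00 -> X
10 -> Z
01 -> Y
00 -> X
01 -> Y
00 -> X


Result: XZYXYX


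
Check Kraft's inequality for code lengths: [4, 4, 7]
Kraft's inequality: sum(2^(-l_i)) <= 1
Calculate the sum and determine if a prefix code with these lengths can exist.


Sum = 2^(-4) + 2^(-4) + 2^(-7)
    = 0.0625 + 0.0625 + 0.0078125
    = 17/128 = 0.1328125
Since 0.1328125 <= 1, Kraft's inequality IS satisfied.
A prefix code with these lengths CAN exist.

Kraft sum = 0.1328125. Satisfied.


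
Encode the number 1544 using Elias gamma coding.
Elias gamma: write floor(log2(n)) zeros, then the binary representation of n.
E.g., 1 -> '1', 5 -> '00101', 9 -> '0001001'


num_bits = floor(log2(1544)) + 1 = 11
leading_zeros = num_bits - 1 = 10
binary(1544) = 11000001000

Elias gamma(1544) = '0000000000' + '11000001000' = 000000000011000001000 (21 bits)


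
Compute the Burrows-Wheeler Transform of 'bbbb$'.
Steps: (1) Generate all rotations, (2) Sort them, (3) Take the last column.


Rotations (sorted):
  0: $bbbb -> last char: b
  1: b$bbb -> last char: b
  2: bb$bb -> last char: b
  3: bbb$b -> last char: b
  4: bbbb$ -> last char: $


BWT = bbbb$


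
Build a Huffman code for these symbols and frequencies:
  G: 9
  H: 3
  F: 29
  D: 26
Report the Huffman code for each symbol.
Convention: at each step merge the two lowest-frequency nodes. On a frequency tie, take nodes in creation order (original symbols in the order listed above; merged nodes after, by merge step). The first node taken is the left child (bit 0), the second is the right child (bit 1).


Huffman tree construction:
Step 1: Merge H(3) + G(9) = 12
Step 2: Merge (H+G)(12) + D(26) = 38
Step 3: Merge F(29) + ((H+G)+D)(38) = 67
Read each symbol's code off the tree from the root (left child = 0, right child = 1).

Codes:
  G: 101 (length 3)
  H: 100 (length 3)
  F: 0 (length 1)
  D: 11 (length 2)
Average code length: 117/67 = 1.7463 bits/symbol


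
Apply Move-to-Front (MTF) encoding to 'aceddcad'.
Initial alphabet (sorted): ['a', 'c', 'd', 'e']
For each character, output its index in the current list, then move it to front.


MTF encoding:
'a': index 0 in ['a', 'c', 'd', 'e'] -> ['a', 'c', 'd', 'e']
'c': index 1 in ['a', 'c', 'd', 'e'] -> ['c', 'a', 'd', 'e']
'e': index 3 in ['c', 'a', 'd', 'e'] -> ['e', 'c', 'a', 'd']
'd': index 3 in ['e', 'c', 'a', 'd'] -> ['d', 'e', 'c', 'a']
'd': index 0 in ['d', 'e', 'c', 'a'] -> ['d', 'e', 'c', 'a']
'c': index 2 in ['d', 'e', 'c', 'a'] -> ['c', 'd', 'e', 'a']
'a': index 3 in ['c', 'd', 'e', 'a'] -> ['a', 'c', 'd', 'e']
'd': index 2 in ['a', 'c', 'd', 'e'] -> ['d', 'a', 'c', 'e']


Output: [0, 1, 3, 3, 0, 2, 3, 2]


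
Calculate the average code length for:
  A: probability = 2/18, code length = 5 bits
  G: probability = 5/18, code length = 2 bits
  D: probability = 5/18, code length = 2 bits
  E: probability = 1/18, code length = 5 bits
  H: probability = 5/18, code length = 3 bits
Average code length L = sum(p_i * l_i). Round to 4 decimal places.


Weighted contributions p_i * l_i:
  A: (2/18) * 5 = 10/18
  G: (5/18) * 2 = 10/18
  D: (5/18) * 2 = 10/18
  E: (1/18) * 5 = 5/18
  H: (5/18) * 3 = 15/18
Sum = (10 + 10 + 10 + 5 + 15)/18 = 50/18

L = 50/18 = 2.7778 bits/symbol


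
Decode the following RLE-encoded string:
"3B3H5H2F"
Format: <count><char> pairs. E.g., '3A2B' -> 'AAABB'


Expanding each <count><char> pair:
  3B -> 'BBB'
  3H -> 'HHH'
  5H -> 'HHHHH'
  2F -> 'FF'

Decoded = BBBHHHHHHHHFF


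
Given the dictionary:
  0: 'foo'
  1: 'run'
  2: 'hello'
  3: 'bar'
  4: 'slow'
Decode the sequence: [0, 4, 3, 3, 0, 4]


Look up each index in the dictionary:
  0 -> 'foo'
  4 -> 'slow'
  3 -> 'bar'
  3 -> 'bar'
  0 -> 'foo'
  4 -> 'slow'

Decoded: "foo slow bar bar foo slow"


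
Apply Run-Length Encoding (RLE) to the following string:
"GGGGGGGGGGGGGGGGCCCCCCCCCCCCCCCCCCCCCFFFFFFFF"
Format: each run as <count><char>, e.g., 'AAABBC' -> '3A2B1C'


Scanning runs left to right:
  i=0: run of 'G' x 16 -> '16G'
  i=16: run of 'C' x 21 -> '21C'
  i=37: run of 'F' x 8 -> '8F'

RLE = 16G21C8F


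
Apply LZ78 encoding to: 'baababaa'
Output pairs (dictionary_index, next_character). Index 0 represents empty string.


LZ78 encoding steps:
Dictionary: {0: ''}
Step 1: w='' (idx 0), next='b' -> output (0, 'b'), add 'b' as idx 1
Step 2: w='' (idx 0), next='a' -> output (0, 'a'), add 'a' as idx 2
Step 3: w='a' (idx 2), next='b' -> output (2, 'b'), add 'ab' as idx 3
Step 4: w='ab' (idx 3), next='a' -> output (3, 'a'), add 'aba' as idx 4
Step 5: w='a' (idx 2), end of input -> output (2, '')


Encoded: [(0, 'b'), (0, 'a'), (2, 'b'), (3, 'a'), (2, '')]


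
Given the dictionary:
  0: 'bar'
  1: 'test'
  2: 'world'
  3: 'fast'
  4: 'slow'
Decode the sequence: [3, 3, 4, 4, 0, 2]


Look up each index in the dictionary:
  3 -> 'fast'
  3 -> 'fast'
  4 -> 'slow'
  4 -> 'slow'
  0 -> 'bar'
  2 -> 'world'

Decoded: "fast fast slow slow bar world"


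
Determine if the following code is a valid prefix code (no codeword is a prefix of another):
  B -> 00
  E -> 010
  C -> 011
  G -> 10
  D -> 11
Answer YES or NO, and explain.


Checking each pair (does one codeword prefix another?):
  B='00' vs E='010': no prefix
  B='00' vs C='011': no prefix
  B='00' vs G='10': no prefix
  B='00' vs D='11': no prefix
  E='010' vs B='00': no prefix
  E='010' vs C='011': no prefix
  E='010' vs G='10': no prefix
  E='010' vs D='11': no prefix
  C='011' vs B='00': no prefix
  C='011' vs E='010': no prefix
  C='011' vs G='10': no prefix
  C='011' vs D='11': no prefix
  G='10' vs B='00': no prefix
  G='10' vs E='010': no prefix
  G='10' vs C='011': no prefix
  G='10' vs D='11': no prefix
  D='11' vs B='00': no prefix
  D='11' vs E='010': no prefix
  D='11' vs C='011': no prefix
  D='11' vs G='10': no prefix
No violation found over all pairs.

YES -- this is a valid prefix code. No codeword is a prefix of any other codeword.


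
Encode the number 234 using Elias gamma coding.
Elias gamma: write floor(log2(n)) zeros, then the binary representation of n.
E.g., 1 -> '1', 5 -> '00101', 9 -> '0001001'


num_bits = floor(log2(234)) + 1 = 8
leading_zeros = num_bits - 1 = 7
binary(234) = 11101010

Elias gamma(234) = '0000000' + '11101010' = 000000011101010 (15 bits)


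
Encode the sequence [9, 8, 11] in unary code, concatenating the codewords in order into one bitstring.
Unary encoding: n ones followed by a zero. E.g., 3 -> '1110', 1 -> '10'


Encode each number as n ones followed by a terminating 0:
  9 -> 1111111110 (10 bits)
  8 -> 111111110 (9 bits)
  11 -> 111111111110 (12 bits)
Total length = 10 + 9 + 12 = 31 bits.

Unary([9, 8, 11]) = 1111111110111111110111111111110 (31 bits)


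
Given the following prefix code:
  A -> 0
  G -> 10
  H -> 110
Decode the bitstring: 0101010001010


Decoding step by step:
Bits 0 -> A
Bits 10 -> G
Bits 10 -> G
Bits 10 -> G
Bits 0 -> A
Bits 0 -> A
Bits 10 -> G
Bits 10 -> G


Decoded message: AGGGAAGG


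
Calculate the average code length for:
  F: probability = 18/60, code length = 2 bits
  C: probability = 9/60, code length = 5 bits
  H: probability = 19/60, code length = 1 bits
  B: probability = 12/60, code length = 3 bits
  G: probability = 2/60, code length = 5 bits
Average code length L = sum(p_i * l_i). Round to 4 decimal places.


Weighted contributions p_i * l_i:
  F: (18/60) * 2 = 36/60
  C: (9/60) * 5 = 45/60
  H: (19/60) * 1 = 19/60
  B: (12/60) * 3 = 36/60
  G: (2/60) * 5 = 10/60
Sum = (36 + 45 + 19 + 36 + 10)/60 = 146/60

L = 146/60 = 2.4333 bits/symbol
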